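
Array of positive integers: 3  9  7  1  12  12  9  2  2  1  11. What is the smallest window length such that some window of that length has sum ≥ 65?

10

Extend right; whenever the sum reaches 65, record the length and shrink from the left:
add 3: running sum 3 < 65
add 9: running sum 12 < 65
add 7: running sum 19 < 65
add 1: running sum 20 < 65
add 12: running sum 32 < 65
add 12: running sum 44 < 65
add 9: running sum 53 < 65
add 2: running sum 55 < 65
add 2: running sum 57 < 65
add 1: running sum 58 < 65
add 11: shortest ending here [9, 7, 1, 12, 12, 9, 2, 2, 1, 11] sum 66, len 10
Shortest qualifying length: 10.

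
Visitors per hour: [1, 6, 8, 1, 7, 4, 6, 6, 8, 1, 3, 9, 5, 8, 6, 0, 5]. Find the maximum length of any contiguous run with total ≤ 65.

→ 1: sum 1, len 1
→ 6: sum 7, len 2
→ 8: sum 15, len 3
→ 1: sum 16, len 4
→ 7: sum 23, len 5
→ 4: sum 27, len 6
→ 6: sum 33, len 7
→ 6: sum 39, len 8
→ 8: sum 47, len 9
→ 1: sum 48, len 10
→ 3: sum 51, len 11
→ 9: sum 60, len 12
→ 5: sum 65, len 13
→ 8 (dropped 1, 6, 8): sum 58, len 11
→ 6: sum 64, len 12
→ 0: sum 64, len 13
→ 5 (dropped 1, 7): sum 61, len 12
Longest length seen: 13.

13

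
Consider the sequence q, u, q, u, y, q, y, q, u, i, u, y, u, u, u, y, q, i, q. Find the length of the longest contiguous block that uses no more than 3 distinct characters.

Extend right; when distinct count exceeds 3, shrink from the left:
add q: window [q] (1 distinct), len 1
add u: window [q, u] (2 distinct), len 2
add q: window [q, u, q] (2 distinct), len 3
add u: window [q, u, q, u] (2 distinct), len 4
add y: window [q, u, q, u, y] (3 distinct), len 5
add q: window [q, u, q, u, y, q] (3 distinct), len 6
add y: window [q, u, q, u, y, q, y] (3 distinct), len 7
add q: window [q, u, q, u, y, q, y, q] (3 distinct), len 8
add u: window [q, u, q, u, y, q, y, q, u] (3 distinct), len 9
add i: window [q, u, i] (3 distinct), len 3
add u: window [q, u, i, u] (3 distinct), len 4
add y: window [u, i, u, y] (3 distinct), len 4
add u: window [u, i, u, y, u] (3 distinct), len 5
add u: window [u, i, u, y, u, u] (3 distinct), len 6
add u: window [u, i, u, y, u, u, u] (3 distinct), len 7
add y: window [u, i, u, y, u, u, u, y] (3 distinct), len 8
add q: window [u, y, u, u, u, y, q] (3 distinct), len 7
add i: window [y, q, i] (3 distinct), len 3
add q: window [y, q, i, q] (3 distinct), len 4
Longest length with ≤3 distinct: 9.

9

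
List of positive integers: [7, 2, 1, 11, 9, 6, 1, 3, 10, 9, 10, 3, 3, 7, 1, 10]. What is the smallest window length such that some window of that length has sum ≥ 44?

7

add 7: running sum 7 < 44
add 2: running sum 9 < 44
add 1: running sum 10 < 44
add 11: running sum 21 < 44
add 9: running sum 30 < 44
add 6: running sum 36 < 44
add 1: running sum 37 < 44
add 3: running sum 40 < 44
add 10: shortest ending here [7, 2, 1, 11, 9, 6, 1, 3, 10] sum 50, len 9
add 9: shortest ending here [11, 9, 6, 1, 3, 10, 9] sum 49, len 7
add 10: shortest ending here [9, 6, 1, 3, 10, 9, 10] sum 48, len 7
add 3: shortest ending here [9, 6, 1, 3, 10, 9, 10, 3] sum 51, len 8
add 3: shortest ending here [6, 1, 3, 10, 9, 10, 3, 3] sum 45, len 8
add 7: shortest ending here [3, 10, 9, 10, 3, 3, 7] sum 45, len 7
add 1: shortest ending here [3, 10, 9, 10, 3, 3, 7, 1] sum 46, len 8
add 10: shortest ending here [10, 9, 10, 3, 3, 7, 1, 10] sum 53, len 8
Shortest qualifying length: 7.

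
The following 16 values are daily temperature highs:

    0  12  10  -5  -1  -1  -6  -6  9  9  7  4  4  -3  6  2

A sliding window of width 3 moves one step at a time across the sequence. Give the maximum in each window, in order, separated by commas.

12, 12, 10, -1, -1, -1, 9, 9, 9, 9, 7, 4, 6, 6

[0, 12, 10] → max 12
[12, 10, -5] → max 12
[10, -5, -1] → max 10
[-5, -1, -1] → max -1
[-1, -1, -6] → max -1
[-1, -6, -6] → max -1
[-6, -6, 9] → max 9
[-6, 9, 9] → max 9
[9, 9, 7] → max 9
[9, 7, 4] → max 9
[7, 4, 4] → max 7
[4, 4, -3] → max 4
[4, -3, 6] → max 6
[-3, 6, 2] → max 6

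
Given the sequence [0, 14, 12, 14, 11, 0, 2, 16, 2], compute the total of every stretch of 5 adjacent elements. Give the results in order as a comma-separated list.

51, 51, 39, 43, 31

Sliding a size-5 window across the 9 values:
(0, 14, 12, 14, 11) → sum 51
(14, 12, 14, 11, 0) → sum 51
(12, 14, 11, 0, 2) → sum 39
(14, 11, 0, 2, 16) → sum 43
(11, 0, 2, 16, 2) → sum 31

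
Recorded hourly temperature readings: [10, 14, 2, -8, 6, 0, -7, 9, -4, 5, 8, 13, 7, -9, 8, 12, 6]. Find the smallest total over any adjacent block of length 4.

-9

Window sums for each of the 14 positions:
10 14 2 -8 → sum 18
14 2 -8 6 → sum 14
2 -8 6 0 → sum 0
-8 6 0 -7 → sum -9
6 0 -7 9 → sum 8
0 -7 9 -4 → sum -2
-7 9 -4 5 → sum 3
9 -4 5 8 → sum 18
-4 5 8 13 → sum 22
5 8 13 7 → sum 33
8 13 7 -9 → sum 19
13 7 -9 8 → sum 19
7 -9 8 12 → sum 18
-9 8 12 6 → sum 17
Smallest of these is -9.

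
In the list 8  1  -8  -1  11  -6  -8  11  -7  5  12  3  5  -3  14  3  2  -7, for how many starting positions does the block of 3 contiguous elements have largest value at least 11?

(8, 1, -8) → max 8
(1, -8, -1) → max 1
(-8, -1, 11) → max 11  ≥ 11 ✓
(-1, 11, -6) → max 11  ≥ 11 ✓
(11, -6, -8) → max 11  ≥ 11 ✓
(-6, -8, 11) → max 11  ≥ 11 ✓
(-8, 11, -7) → max 11  ≥ 11 ✓
(11, -7, 5) → max 11  ≥ 11 ✓
(-7, 5, 12) → max 12  ≥ 11 ✓
(5, 12, 3) → max 12  ≥ 11 ✓
(12, 3, 5) → max 12  ≥ 11 ✓
(3, 5, -3) → max 5
(5, -3, 14) → max 14  ≥ 11 ✓
(-3, 14, 3) → max 14  ≥ 11 ✓
(14, 3, 2) → max 14  ≥ 11 ✓
(3, 2, -7) → max 3
12 windows satisfy the condition.

12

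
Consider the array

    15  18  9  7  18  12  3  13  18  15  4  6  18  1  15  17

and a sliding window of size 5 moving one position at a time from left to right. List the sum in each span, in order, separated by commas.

Sliding a size-5 window across the 16 values:
(15, 18, 9, 7, 18) → sum 67
(18, 9, 7, 18, 12) → sum 64
(9, 7, 18, 12, 3) → sum 49
(7, 18, 12, 3, 13) → sum 53
(18, 12, 3, 13, 18) → sum 64
(12, 3, 13, 18, 15) → sum 61
(3, 13, 18, 15, 4) → sum 53
(13, 18, 15, 4, 6) → sum 56
(18, 15, 4, 6, 18) → sum 61
(15, 4, 6, 18, 1) → sum 44
(4, 6, 18, 1, 15) → sum 44
(6, 18, 1, 15, 17) → sum 57

67, 64, 49, 53, 64, 61, 53, 56, 61, 44, 44, 57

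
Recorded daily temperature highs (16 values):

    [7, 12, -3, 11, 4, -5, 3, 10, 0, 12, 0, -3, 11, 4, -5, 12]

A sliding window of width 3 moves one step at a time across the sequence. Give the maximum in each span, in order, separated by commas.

[7, 12, -3] → max 12
[12, -3, 11] → max 12
[-3, 11, 4] → max 11
[11, 4, -5] → max 11
[4, -5, 3] → max 4
[-5, 3, 10] → max 10
[3, 10, 0] → max 10
[10, 0, 12] → max 12
[0, 12, 0] → max 12
[12, 0, -3] → max 12
[0, -3, 11] → max 11
[-3, 11, 4] → max 11
[11, 4, -5] → max 11
[4, -5, 12] → max 12

12, 12, 11, 11, 4, 10, 10, 12, 12, 12, 11, 11, 11, 12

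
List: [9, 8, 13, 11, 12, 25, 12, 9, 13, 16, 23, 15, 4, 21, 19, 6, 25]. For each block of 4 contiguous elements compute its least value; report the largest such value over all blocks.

13

[9, 8, 13, 11] → min 8
[8, 13, 11, 12] → min 8
[13, 11, 12, 25] → min 11
[11, 12, 25, 12] → min 11
[12, 25, 12, 9] → min 9
[25, 12, 9, 13] → min 9
[12, 9, 13, 16] → min 9
[9, 13, 16, 23] → min 9
[13, 16, 23, 15] → min 13
[16, 23, 15, 4] → min 4
[23, 15, 4, 21] → min 4
[15, 4, 21, 19] → min 4
[4, 21, 19, 6] → min 4
[21, 19, 6, 25] → min 6
Largest of these is 13.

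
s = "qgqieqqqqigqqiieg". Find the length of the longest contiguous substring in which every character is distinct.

add q: [q] len 1
add g: [q, g] len 2
add q (repeat q, move left end past it): [g, q] len 2
add i: [g, q, i] len 3
add e: [g, q, i, e] len 4
add q (repeat q, move left end past it): [i, e, q] len 3
add q (repeat q, move left end past it): [q] len 1
add q (repeat q, move left end past it): [q] len 1
add q (repeat q, move left end past it): [q] len 1
add i: [q, i] len 2
add g: [q, i, g] len 3
add q (repeat q, move left end past it): [i, g, q] len 3
add q (repeat q, move left end past it): [q] len 1
add i: [q, i] len 2
add i (repeat i, move left end past it): [i] len 1
add e: [i, e] len 2
add g: [i, e, g] len 3
Longest all-distinct length: 4.

4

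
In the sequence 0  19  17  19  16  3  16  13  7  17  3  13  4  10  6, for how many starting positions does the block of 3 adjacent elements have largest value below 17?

(0, 19, 17) → max 19
(19, 17, 19) → max 19
(17, 19, 16) → max 19
(19, 16, 3) → max 19
(16, 3, 16) → max 16  < 17 ✓
(3, 16, 13) → max 16  < 17 ✓
(16, 13, 7) → max 16  < 17 ✓
(13, 7, 17) → max 17
(7, 17, 3) → max 17
(17, 3, 13) → max 17
(3, 13, 4) → max 13  < 17 ✓
(13, 4, 10) → max 13  < 17 ✓
(4, 10, 6) → max 10  < 17 ✓
6 windows satisfy the condition.

6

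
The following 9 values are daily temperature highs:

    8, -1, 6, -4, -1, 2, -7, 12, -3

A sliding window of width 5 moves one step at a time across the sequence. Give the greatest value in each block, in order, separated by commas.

8 -1 6 -4 -1 → max 8
-1 6 -4 -1 2 → max 6
6 -4 -1 2 -7 → max 6
-4 -1 2 -7 12 → max 12
-1 2 -7 12 -3 → max 12

8, 6, 6, 12, 12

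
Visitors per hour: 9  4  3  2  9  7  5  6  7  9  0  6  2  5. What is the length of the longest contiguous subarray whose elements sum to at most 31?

6

[9] sum 9 len 1
[9, 4] sum 13 len 2
[9, 4, 3] sum 16 len 3
[9, 4, 3, 2] sum 18 len 4
[9, 4, 3, 2, 9] sum 27 len 5
[4, 3, 2, 9, 7] sum 25 len 5
[4, 3, 2, 9, 7, 5] sum 30 len 6
[2, 9, 7, 5, 6] sum 29 len 5
[7, 5, 6, 7] sum 25 len 4
[5, 6, 7, 9] sum 27 len 4
[5, 6, 7, 9, 0] sum 27 len 5
[6, 7, 9, 0, 6] sum 28 len 5
[6, 7, 9, 0, 6, 2] sum 30 len 6
[7, 9, 0, 6, 2, 5] sum 29 len 6
Longest length seen: 6.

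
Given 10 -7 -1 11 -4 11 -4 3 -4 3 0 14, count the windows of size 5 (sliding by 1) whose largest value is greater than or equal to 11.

7

(10, -7, -1, 11, -4) → max 11  ≥ 11 ✓
(-7, -1, 11, -4, 11) → max 11  ≥ 11 ✓
(-1, 11, -4, 11, -4) → max 11  ≥ 11 ✓
(11, -4, 11, -4, 3) → max 11  ≥ 11 ✓
(-4, 11, -4, 3, -4) → max 11  ≥ 11 ✓
(11, -4, 3, -4, 3) → max 11  ≥ 11 ✓
(-4, 3, -4, 3, 0) → max 3
(3, -4, 3, 0, 14) → max 14  ≥ 11 ✓
7 windows satisfy the condition.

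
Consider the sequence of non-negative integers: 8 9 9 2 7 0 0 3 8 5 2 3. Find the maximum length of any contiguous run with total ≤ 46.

10

→ 8: sum 8, len 1
→ 9: sum 17, len 2
→ 9: sum 26, len 3
→ 2: sum 28, len 4
→ 7: sum 35, len 5
→ 0: sum 35, len 6
→ 0: sum 35, len 7
→ 3: sum 38, len 8
→ 8: sum 46, len 9
→ 5 (dropped 8): sum 43, len 9
→ 2: sum 45, len 10
→ 3 (dropped 9): sum 39, len 10
Longest length seen: 10.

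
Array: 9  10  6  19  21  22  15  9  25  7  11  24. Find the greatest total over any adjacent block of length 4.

77

Window sums for each of the 9 positions:
[9, 10, 6, 19] → sum 44
[10, 6, 19, 21] → sum 56
[6, 19, 21, 22] → sum 68
[19, 21, 22, 15] → sum 77
[21, 22, 15, 9] → sum 67
[22, 15, 9, 25] → sum 71
[15, 9, 25, 7] → sum 56
[9, 25, 7, 11] → sum 52
[25, 7, 11, 24] → sum 67
Greatest of these is 77.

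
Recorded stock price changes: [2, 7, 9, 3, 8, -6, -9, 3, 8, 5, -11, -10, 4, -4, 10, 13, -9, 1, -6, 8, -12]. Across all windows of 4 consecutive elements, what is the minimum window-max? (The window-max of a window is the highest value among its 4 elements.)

Each size-4 window and its max:
[2, 7, 9, 3] → max 9
[7, 9, 3, 8] → max 9
[9, 3, 8, -6] → max 9
[3, 8, -6, -9] → max 8
[8, -6, -9, 3] → max 8
[-6, -9, 3, 8] → max 8
[-9, 3, 8, 5] → max 8
[3, 8, 5, -11] → max 8
[8, 5, -11, -10] → max 8
[5, -11, -10, 4] → max 5
[-11, -10, 4, -4] → max 4
[-10, 4, -4, 10] → max 10
[4, -4, 10, 13] → max 13
[-4, 10, 13, -9] → max 13
[10, 13, -9, 1] → max 13
[13, -9, 1, -6] → max 13
[-9, 1, -6, 8] → max 8
[1, -6, 8, -12] → max 8
Minimum of these is 4.

4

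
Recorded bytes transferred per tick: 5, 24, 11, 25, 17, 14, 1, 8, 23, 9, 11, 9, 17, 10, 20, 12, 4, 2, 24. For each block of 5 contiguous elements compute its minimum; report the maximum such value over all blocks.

11

5 24 11 25 17 → min 5
24 11 25 17 14 → min 11
11 25 17 14 1 → min 1
25 17 14 1 8 → min 1
17 14 1 8 23 → min 1
14 1 8 23 9 → min 1
1 8 23 9 11 → min 1
8 23 9 11 9 → min 8
23 9 11 9 17 → min 9
9 11 9 17 10 → min 9
11 9 17 10 20 → min 9
9 17 10 20 12 → min 9
17 10 20 12 4 → min 4
10 20 12 4 2 → min 2
20 12 4 2 24 → min 2
Maximum of these is 11.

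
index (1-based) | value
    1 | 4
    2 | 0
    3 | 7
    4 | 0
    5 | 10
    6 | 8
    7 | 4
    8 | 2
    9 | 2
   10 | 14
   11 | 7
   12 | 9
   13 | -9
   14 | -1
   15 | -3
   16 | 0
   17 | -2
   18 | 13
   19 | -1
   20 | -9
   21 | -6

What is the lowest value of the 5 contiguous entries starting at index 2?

0

Elements at indices 2..6: 0, 7, 0, 10, 8
min(0, 7, 0, 10, 8) = 0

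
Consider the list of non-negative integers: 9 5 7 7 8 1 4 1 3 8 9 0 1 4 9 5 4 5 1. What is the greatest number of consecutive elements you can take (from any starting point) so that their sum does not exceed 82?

Extend to the right; shrink from the left whenever the sum exceeds 82:
add 9: [9] sum 9, len 1
add 5: [9, 5] sum 14, len 2
add 7: [9, 5, 7] sum 21, len 3
add 7: [9, 5, 7, 7] sum 28, len 4
add 8: [9, 5, 7, 7, 8] sum 36, len 5
add 1: [9, 5, 7, 7, 8, 1] sum 37, len 6
add 4: [9, 5, 7, 7, 8, 1, 4] sum 41, len 7
add 1: [9, 5, 7, 7, 8, 1, 4, 1] sum 42, len 8
add 3: [9, 5, 7, 7, 8, 1, 4, 1, 3] sum 45, len 9
add 8: [9, 5, 7, 7, 8, 1, 4, 1, 3, 8] sum 53, len 10
add 9: [9, 5, 7, 7, 8, 1, 4, 1, 3, 8, 9] sum 62, len 11
add 0: [9, 5, 7, 7, 8, 1, 4, 1, 3, 8, 9, 0] sum 62, len 12
add 1: [9, 5, 7, 7, 8, 1, 4, 1, 3, 8, 9, 0, 1] sum 63, len 13
add 4: [9, 5, 7, 7, 8, 1, 4, 1, 3, 8, 9, 0, 1, 4] sum 67, len 14
add 9: [9, 5, 7, 7, 8, 1, 4, 1, 3, 8, 9, 0, 1, 4, 9] sum 76, len 15
add 5: [9, 5, 7, 7, 8, 1, 4, 1, 3, 8, 9, 0, 1, 4, 9, 5] sum 81, len 16
add 4: [5, 7, 7, 8, 1, 4, 1, 3, 8, 9, 0, 1, 4, 9, 5, 4] sum 76, len 16
add 5: [5, 7, 7, 8, 1, 4, 1, 3, 8, 9, 0, 1, 4, 9, 5, 4, 5] sum 81, len 17
add 1: [5, 7, 7, 8, 1, 4, 1, 3, 8, 9, 0, 1, 4, 9, 5, 4, 5, 1] sum 82, len 18
Longest length seen: 18.

18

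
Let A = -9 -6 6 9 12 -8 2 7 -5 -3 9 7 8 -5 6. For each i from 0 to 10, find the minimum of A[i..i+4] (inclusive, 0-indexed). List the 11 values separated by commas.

-9, -8, -8, -8, -8, -8, -5, -5, -5, -5, -5

(-9, -6, 6, 9, 12) → min -9
(-6, 6, 9, 12, -8) → min -8
(6, 9, 12, -8, 2) → min -8
(9, 12, -8, 2, 7) → min -8
(12, -8, 2, 7, -5) → min -8
(-8, 2, 7, -5, -3) → min -8
(2, 7, -5, -3, 9) → min -5
(7, -5, -3, 9, 7) → min -5
(-5, -3, 9, 7, 8) → min -5
(-3, 9, 7, 8, -5) → min -5
(9, 7, 8, -5, 6) → min -5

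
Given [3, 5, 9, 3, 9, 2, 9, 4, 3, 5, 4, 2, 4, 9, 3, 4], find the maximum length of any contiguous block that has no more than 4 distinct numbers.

[3] 1 distinct, len 1
[3, 5] 2 distinct, len 2
[3, 5, 9] 3 distinct, len 3
[3, 5, 9, 3] 3 distinct, len 4
[3, 5, 9, 3, 9] 3 distinct, len 5
[3, 5, 9, 3, 9, 2] 4 distinct, len 6
[3, 5, 9, 3, 9, 2, 9] 4 distinct, len 7
[9, 3, 9, 2, 9, 4] 4 distinct, len 6
[9, 3, 9, 2, 9, 4, 3] 4 distinct, len 7
[9, 4, 3, 5] 4 distinct, len 4
[9, 4, 3, 5, 4] 4 distinct, len 5
[4, 3, 5, 4, 2] 4 distinct, len 5
[4, 3, 5, 4, 2, 4] 4 distinct, len 6
[5, 4, 2, 4, 9] 4 distinct, len 5
[4, 2, 4, 9, 3] 4 distinct, len 5
[4, 2, 4, 9, 3, 4] 4 distinct, len 6
Longest length with ≤4 distinct: 7.

7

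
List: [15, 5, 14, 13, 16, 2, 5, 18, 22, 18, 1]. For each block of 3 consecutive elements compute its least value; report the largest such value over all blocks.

18

(15, 5, 14) → min 5
(5, 14, 13) → min 5
(14, 13, 16) → min 13
(13, 16, 2) → min 2
(16, 2, 5) → min 2
(2, 5, 18) → min 2
(5, 18, 22) → min 5
(18, 22, 18) → min 18
(22, 18, 1) → min 1
Largest of these is 18.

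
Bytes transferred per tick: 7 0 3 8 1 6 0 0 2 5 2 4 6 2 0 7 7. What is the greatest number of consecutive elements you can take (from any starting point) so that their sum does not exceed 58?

16

add 7: [7] sum 7, len 1
add 0: [7, 0] sum 7, len 2
add 3: [7, 0, 3] sum 10, len 3
add 8: [7, 0, 3, 8] sum 18, len 4
add 1: [7, 0, 3, 8, 1] sum 19, len 5
add 6: [7, 0, 3, 8, 1, 6] sum 25, len 6
add 0: [7, 0, 3, 8, 1, 6, 0] sum 25, len 7
add 0: [7, 0, 3, 8, 1, 6, 0, 0] sum 25, len 8
add 2: [7, 0, 3, 8, 1, 6, 0, 0, 2] sum 27, len 9
add 5: [7, 0, 3, 8, 1, 6, 0, 0, 2, 5] sum 32, len 10
add 2: [7, 0, 3, 8, 1, 6, 0, 0, 2, 5, 2] sum 34, len 11
add 4: [7, 0, 3, 8, 1, 6, 0, 0, 2, 5, 2, 4] sum 38, len 12
add 6: [7, 0, 3, 8, 1, 6, 0, 0, 2, 5, 2, 4, 6] sum 44, len 13
add 2: [7, 0, 3, 8, 1, 6, 0, 0, 2, 5, 2, 4, 6, 2] sum 46, len 14
add 0: [7, 0, 3, 8, 1, 6, 0, 0, 2, 5, 2, 4, 6, 2, 0] sum 46, len 15
add 7: [7, 0, 3, 8, 1, 6, 0, 0, 2, 5, 2, 4, 6, 2, 0, 7] sum 53, len 16
add 7: [0, 3, 8, 1, 6, 0, 0, 2, 5, 2, 4, 6, 2, 0, 7, 7] sum 53, len 16
Longest length seen: 16.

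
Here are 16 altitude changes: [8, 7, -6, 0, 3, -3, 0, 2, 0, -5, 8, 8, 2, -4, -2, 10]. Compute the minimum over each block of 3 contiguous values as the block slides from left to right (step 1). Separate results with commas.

Sliding a size-3 window across the 16 values:
[8, 7, -6] → min -6
[7, -6, 0] → min -6
[-6, 0, 3] → min -6
[0, 3, -3] → min -3
[3, -3, 0] → min -3
[-3, 0, 2] → min -3
[0, 2, 0] → min 0
[2, 0, -5] → min -5
[0, -5, 8] → min -5
[-5, 8, 8] → min -5
[8, 8, 2] → min 2
[8, 2, -4] → min -4
[2, -4, -2] → min -4
[-4, -2, 10] → min -4

-6, -6, -6, -3, -3, -3, 0, -5, -5, -5, 2, -4, -4, -4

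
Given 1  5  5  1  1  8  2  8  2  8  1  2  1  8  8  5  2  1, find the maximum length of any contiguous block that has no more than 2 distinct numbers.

Extend right; when distinct count exceeds 2, shrink from the left:
[1] 1 distinct, len 1
[1, 5] 2 distinct, len 2
[1, 5, 5] 2 distinct, len 3
[1, 5, 5, 1] 2 distinct, len 4
[1, 5, 5, 1, 1] 2 distinct, len 5
[1, 1, 8] 2 distinct, len 3
[8, 2] 2 distinct, len 2
[8, 2, 8] 2 distinct, len 3
[8, 2, 8, 2] 2 distinct, len 4
[8, 2, 8, 2, 8] 2 distinct, len 5
[8, 1] 2 distinct, len 2
[1, 2] 2 distinct, len 2
[1, 2, 1] 2 distinct, len 3
[1, 8] 2 distinct, len 2
[1, 8, 8] 2 distinct, len 3
[8, 8, 5] 2 distinct, len 3
[5, 2] 2 distinct, len 2
[2, 1] 2 distinct, len 2
Longest length with ≤2 distinct: 5.

5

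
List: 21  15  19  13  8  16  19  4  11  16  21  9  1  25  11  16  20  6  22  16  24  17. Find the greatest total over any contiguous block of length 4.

Each size-4 window and its sum:
21 15 19 13 → sum 68
15 19 13 8 → sum 55
19 13 8 16 → sum 56
13 8 16 19 → sum 56
8 16 19 4 → sum 47
16 19 4 11 → sum 50
19 4 11 16 → sum 50
4 11 16 21 → sum 52
11 16 21 9 → sum 57
16 21 9 1 → sum 47
21 9 1 25 → sum 56
9 1 25 11 → sum 46
1 25 11 16 → sum 53
25 11 16 20 → sum 72
11 16 20 6 → sum 53
16 20 6 22 → sum 64
20 6 22 16 → sum 64
6 22 16 24 → sum 68
22 16 24 17 → sum 79
Greatest of these is 79.

79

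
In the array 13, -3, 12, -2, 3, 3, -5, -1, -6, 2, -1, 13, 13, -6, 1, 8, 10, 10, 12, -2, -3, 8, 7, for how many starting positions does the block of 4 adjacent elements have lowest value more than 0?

2

13 -3 12 -2 → min -3
-3 12 -2 3 → min -3
12 -2 3 3 → min -2
-2 3 3 -5 → min -5
3 3 -5 -1 → min -5
3 -5 -1 -6 → min -6
-5 -1 -6 2 → min -6
-1 -6 2 -1 → min -6
-6 2 -1 13 → min -6
2 -1 13 13 → min -1
-1 13 13 -6 → min -6
13 13 -6 1 → min -6
13 -6 1 8 → min -6
-6 1 8 10 → min -6
1 8 10 10 → min 1  > 0 ✓
8 10 10 12 → min 8  > 0 ✓
10 10 12 -2 → min -2
10 12 -2 -3 → min -3
12 -2 -3 8 → min -3
-2 -3 8 7 → min -3
2 windows satisfy the condition.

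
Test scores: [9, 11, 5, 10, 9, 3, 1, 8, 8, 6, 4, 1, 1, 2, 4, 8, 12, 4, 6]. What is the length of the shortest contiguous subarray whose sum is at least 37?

add 9: running sum 9 < 37
add 11: running sum 20 < 37
add 5: running sum 25 < 37
add 10: running sum 35 < 37
add 9: shortest ending here [9, 11, 5, 10, 9] sum 44, len 5
add 3: shortest ending here [11, 5, 10, 9, 3] sum 38, len 5
add 1: shortest ending here [11, 5, 10, 9, 3, 1] sum 39, len 6
add 8: shortest ending here [11, 5, 10, 9, 3, 1, 8] sum 47, len 7
add 8: shortest ending here [10, 9, 3, 1, 8, 8] sum 39, len 6
add 6: shortest ending here [10, 9, 3, 1, 8, 8, 6] sum 45, len 7
add 4: shortest ending here [9, 3, 1, 8, 8, 6, 4] sum 39, len 7
add 1: shortest ending here [9, 3, 1, 8, 8, 6, 4, 1] sum 40, len 8
add 1: shortest ending here [9, 3, 1, 8, 8, 6, 4, 1, 1] sum 41, len 9
add 2: shortest ending here [9, 3, 1, 8, 8, 6, 4, 1, 1, 2] sum 43, len 10
add 4: shortest ending here [3, 1, 8, 8, 6, 4, 1, 1, 2, 4] sum 38, len 10
add 8: shortest ending here [8, 8, 6, 4, 1, 1, 2, 4, 8] sum 42, len 9
add 12: shortest ending here [6, 4, 1, 1, 2, 4, 8, 12] sum 38, len 8
add 4: shortest ending here [6, 4, 1, 1, 2, 4, 8, 12, 4] sum 42, len 9
add 6: shortest ending here [1, 2, 4, 8, 12, 4, 6] sum 37, len 7
Shortest qualifying length: 5.

5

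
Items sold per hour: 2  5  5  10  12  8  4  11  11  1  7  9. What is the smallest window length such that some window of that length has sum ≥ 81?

11

Extend right; whenever the sum reaches 81, record the length and shrink from the left:
add 2: running sum 2 < 81
add 5: running sum 7 < 81
add 5: running sum 12 < 81
add 10: running sum 22 < 81
add 12: running sum 34 < 81
add 8: running sum 42 < 81
add 4: running sum 46 < 81
add 11: running sum 57 < 81
add 11: running sum 68 < 81
add 1: running sum 69 < 81
add 7: running sum 76 < 81
add 9: shortest ending here [5, 5, 10, 12, 8, 4, 11, 11, 1, 7, 9] sum 83, len 11
Shortest qualifying length: 11.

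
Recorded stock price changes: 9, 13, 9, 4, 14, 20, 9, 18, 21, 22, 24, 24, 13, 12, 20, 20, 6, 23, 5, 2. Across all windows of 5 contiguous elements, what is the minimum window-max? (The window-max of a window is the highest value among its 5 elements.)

14

[9, 13, 9, 4, 14] → max 14
[13, 9, 4, 14, 20] → max 20
[9, 4, 14, 20, 9] → max 20
[4, 14, 20, 9, 18] → max 20
[14, 20, 9, 18, 21] → max 21
[20, 9, 18, 21, 22] → max 22
[9, 18, 21, 22, 24] → max 24
[18, 21, 22, 24, 24] → max 24
[21, 22, 24, 24, 13] → max 24
[22, 24, 24, 13, 12] → max 24
[24, 24, 13, 12, 20] → max 24
[24, 13, 12, 20, 20] → max 24
[13, 12, 20, 20, 6] → max 20
[12, 20, 20, 6, 23] → max 23
[20, 20, 6, 23, 5] → max 23
[20, 6, 23, 5, 2] → max 23
Minimum of these is 14.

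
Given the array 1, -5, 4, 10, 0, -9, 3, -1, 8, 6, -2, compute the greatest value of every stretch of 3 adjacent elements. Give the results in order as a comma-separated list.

1 -5 4 → max 4
-5 4 10 → max 10
4 10 0 → max 10
10 0 -9 → max 10
0 -9 3 → max 3
-9 3 -1 → max 3
3 -1 8 → max 8
-1 8 6 → max 8
8 6 -2 → max 8

4, 10, 10, 10, 3, 3, 8, 8, 8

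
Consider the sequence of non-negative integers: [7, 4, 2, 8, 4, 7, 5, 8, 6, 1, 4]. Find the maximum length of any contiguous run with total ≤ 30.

Extend to the right; shrink from the left whenever the sum exceeds 30:
[7] sum 7 len 1
[7, 4] sum 11 len 2
[7, 4, 2] sum 13 len 3
[7, 4, 2, 8] sum 21 len 4
[7, 4, 2, 8, 4] sum 25 len 5
[4, 2, 8, 4, 7] sum 25 len 5
[4, 2, 8, 4, 7, 5] sum 30 len 6
[4, 7, 5, 8] sum 24 len 4
[4, 7, 5, 8, 6] sum 30 len 5
[7, 5, 8, 6, 1] sum 27 len 5
[5, 8, 6, 1, 4] sum 24 len 5
Longest length seen: 6.

6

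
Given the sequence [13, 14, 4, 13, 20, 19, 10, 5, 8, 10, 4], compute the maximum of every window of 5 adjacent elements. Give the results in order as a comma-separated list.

20, 20, 20, 20, 20, 19, 10

[13, 14, 4, 13, 20] → max 20
[14, 4, 13, 20, 19] → max 20
[4, 13, 20, 19, 10] → max 20
[13, 20, 19, 10, 5] → max 20
[20, 19, 10, 5, 8] → max 20
[19, 10, 5, 8, 10] → max 19
[10, 5, 8, 10, 4] → max 10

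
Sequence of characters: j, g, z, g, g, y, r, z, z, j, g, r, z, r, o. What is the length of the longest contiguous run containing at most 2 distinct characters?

4

[j] 1 distinct, len 1
[j, g] 2 distinct, len 2
[g, z] 2 distinct, len 2
[g, z, g] 2 distinct, len 3
[g, z, g, g] 2 distinct, len 4
[g, g, y] 2 distinct, len 3
[y, r] 2 distinct, len 2
[r, z] 2 distinct, len 2
[r, z, z] 2 distinct, len 3
[z, z, j] 2 distinct, len 3
[j, g] 2 distinct, len 2
[g, r] 2 distinct, len 2
[r, z] 2 distinct, len 2
[r, z, r] 2 distinct, len 3
[r, o] 2 distinct, len 2
Longest length with ≤2 distinct: 4.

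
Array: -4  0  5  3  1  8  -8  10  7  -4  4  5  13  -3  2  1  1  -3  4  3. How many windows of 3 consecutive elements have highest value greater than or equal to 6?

9

[-4, 0, 5] → max 5
[0, 5, 3] → max 5
[5, 3, 1] → max 5
[3, 1, 8] → max 8  ≥ 6 ✓
[1, 8, -8] → max 8  ≥ 6 ✓
[8, -8, 10] → max 10  ≥ 6 ✓
[-8, 10, 7] → max 10  ≥ 6 ✓
[10, 7, -4] → max 10  ≥ 6 ✓
[7, -4, 4] → max 7  ≥ 6 ✓
[-4, 4, 5] → max 5
[4, 5, 13] → max 13  ≥ 6 ✓
[5, 13, -3] → max 13  ≥ 6 ✓
[13, -3, 2] → max 13  ≥ 6 ✓
[-3, 2, 1] → max 2
[2, 1, 1] → max 2
[1, 1, -3] → max 1
[1, -3, 4] → max 4
[-3, 4, 3] → max 4
9 windows satisfy the condition.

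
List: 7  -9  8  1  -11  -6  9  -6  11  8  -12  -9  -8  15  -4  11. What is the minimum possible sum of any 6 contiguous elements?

-16

[7, -9, 8, 1, -11, -6] → sum -10
[-9, 8, 1, -11, -6, 9] → sum -8
[8, 1, -11, -6, 9, -6] → sum -5
[1, -11, -6, 9, -6, 11] → sum -2
[-11, -6, 9, -6, 11, 8] → sum 5
[-6, 9, -6, 11, 8, -12] → sum 4
[9, -6, 11, 8, -12, -9] → sum 1
[-6, 11, 8, -12, -9, -8] → sum -16
[11, 8, -12, -9, -8, 15] → sum 5
[8, -12, -9, -8, 15, -4] → sum -10
[-12, -9, -8, 15, -4, 11] → sum -7
Minimum of these is -16.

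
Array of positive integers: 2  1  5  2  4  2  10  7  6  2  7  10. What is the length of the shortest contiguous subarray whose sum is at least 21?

3

Extend right; whenever the sum reaches 21, record the length and shrink from the left:
add 2: running sum 2 < 21
add 1: running sum 3 < 21
add 5: running sum 8 < 21
add 2: running sum 10 < 21
add 4: running sum 14 < 21
add 2: running sum 16 < 21
end 6: [5, 2, 4, 2, 10] sum 23, len 5
end 7: [4, 2, 10, 7] sum 23, len 4
end 8: [10, 7, 6] sum 23, len 3
end 9: [10, 7, 6, 2] sum 25, len 4
end 10: [7, 6, 2, 7] sum 22, len 4
end 11: [6, 2, 7, 10] sum 25, len 4
Shortest qualifying length: 3.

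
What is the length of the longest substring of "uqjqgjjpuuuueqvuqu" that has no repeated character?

[u] len 1
[u, q] len 2
[u, q, j] len 3
[j, q] len 2
[j, q, g] len 3
[q, g, j] len 3
[j] len 1
[j, p] len 2
[j, p, u] len 3
[u] len 1
[u] len 1
[u] len 1
[u, e] len 2
[u, e, q] len 3
[u, e, q, v] len 4
[e, q, v, u] len 4
[v, u, q] len 3
[q, u] len 2
Longest all-distinct length: 4.

4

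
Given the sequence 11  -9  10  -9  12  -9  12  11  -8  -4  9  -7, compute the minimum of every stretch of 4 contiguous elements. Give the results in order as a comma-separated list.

-9, -9, -9, -9, -9, -9, -8, -8, -8

11 -9 10 -9 → min -9
-9 10 -9 12 → min -9
10 -9 12 -9 → min -9
-9 12 -9 12 → min -9
12 -9 12 11 → min -9
-9 12 11 -8 → min -9
12 11 -8 -4 → min -8
11 -8 -4 9 → min -8
-8 -4 9 -7 → min -8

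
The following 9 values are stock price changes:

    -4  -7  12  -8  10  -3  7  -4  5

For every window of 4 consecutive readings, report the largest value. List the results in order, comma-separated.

(-4, -7, 12, -8) → max 12
(-7, 12, -8, 10) → max 12
(12, -8, 10, -3) → max 12
(-8, 10, -3, 7) → max 10
(10, -3, 7, -4) → max 10
(-3, 7, -4, 5) → max 7

12, 12, 12, 10, 10, 7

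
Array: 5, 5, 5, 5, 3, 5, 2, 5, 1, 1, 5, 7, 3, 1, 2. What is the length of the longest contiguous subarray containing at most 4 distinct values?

add 5: window [5] (1 distinct), len 1
add 5: window [5, 5] (1 distinct), len 2
add 5: window [5, 5, 5] (1 distinct), len 3
add 5: window [5, 5, 5, 5] (1 distinct), len 4
add 3: window [5, 5, 5, 5, 3] (2 distinct), len 5
add 5: window [5, 5, 5, 5, 3, 5] (2 distinct), len 6
add 2: window [5, 5, 5, 5, 3, 5, 2] (3 distinct), len 7
add 5: window [5, 5, 5, 5, 3, 5, 2, 5] (3 distinct), len 8
add 1: window [5, 5, 5, 5, 3, 5, 2, 5, 1] (4 distinct), len 9
add 1: window [5, 5, 5, 5, 3, 5, 2, 5, 1, 1] (4 distinct), len 10
add 5: window [5, 5, 5, 5, 3, 5, 2, 5, 1, 1, 5] (4 distinct), len 11
add 7: window [5, 2, 5, 1, 1, 5, 7] (4 distinct), len 7
add 3: window [5, 1, 1, 5, 7, 3] (4 distinct), len 6
add 1: window [5, 1, 1, 5, 7, 3, 1] (4 distinct), len 7
add 2: window [7, 3, 1, 2] (4 distinct), len 4
Longest length with ≤4 distinct: 11.

11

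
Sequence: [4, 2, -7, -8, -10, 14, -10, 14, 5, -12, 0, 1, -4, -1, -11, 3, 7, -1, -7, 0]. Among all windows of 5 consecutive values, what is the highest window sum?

13

[4, 2, -7, -8, -10] → sum -19
[2, -7, -8, -10, 14] → sum -9
[-7, -8, -10, 14, -10] → sum -21
[-8, -10, 14, -10, 14] → sum 0
[-10, 14, -10, 14, 5] → sum 13
[14, -10, 14, 5, -12] → sum 11
[-10, 14, 5, -12, 0] → sum -3
[14, 5, -12, 0, 1] → sum 8
[5, -12, 0, 1, -4] → sum -10
[-12, 0, 1, -4, -1] → sum -16
[0, 1, -4, -1, -11] → sum -15
[1, -4, -1, -11, 3] → sum -12
[-4, -1, -11, 3, 7] → sum -6
[-1, -11, 3, 7, -1] → sum -3
[-11, 3, 7, -1, -7] → sum -9
[3, 7, -1, -7, 0] → sum 2
Highest of these is 13.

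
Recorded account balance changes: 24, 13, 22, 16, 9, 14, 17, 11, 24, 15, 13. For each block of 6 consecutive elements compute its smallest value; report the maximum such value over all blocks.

24 13 22 16 9 14 → min 9
13 22 16 9 14 17 → min 9
22 16 9 14 17 11 → min 9
16 9 14 17 11 24 → min 9
9 14 17 11 24 15 → min 9
14 17 11 24 15 13 → min 11
Maximum of these is 11.

11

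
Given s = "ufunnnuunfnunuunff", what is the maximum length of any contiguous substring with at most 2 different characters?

add u: window [u] (1 distinct), len 1
add f: window [u, f] (2 distinct), len 2
add u: window [u, f, u] (2 distinct), len 3
add n: window [u, n] (2 distinct), len 2
add n: window [u, n, n] (2 distinct), len 3
add n: window [u, n, n, n] (2 distinct), len 4
add u: window [u, n, n, n, u] (2 distinct), len 5
add u: window [u, n, n, n, u, u] (2 distinct), len 6
add n: window [u, n, n, n, u, u, n] (2 distinct), len 7
add f: window [n, f] (2 distinct), len 2
add n: window [n, f, n] (2 distinct), len 3
add u: window [n, u] (2 distinct), len 2
add n: window [n, u, n] (2 distinct), len 3
add u: window [n, u, n, u] (2 distinct), len 4
add u: window [n, u, n, u, u] (2 distinct), len 5
add n: window [n, u, n, u, u, n] (2 distinct), len 6
add f: window [n, f] (2 distinct), len 2
add f: window [n, f, f] (2 distinct), len 3
Longest length with ≤2 distinct: 7.

7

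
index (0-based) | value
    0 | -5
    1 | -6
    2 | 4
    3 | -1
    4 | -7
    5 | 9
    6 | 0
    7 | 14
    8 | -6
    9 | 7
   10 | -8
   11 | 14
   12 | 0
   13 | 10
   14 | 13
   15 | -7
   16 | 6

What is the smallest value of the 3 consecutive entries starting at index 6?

-6

Elements at indices 6..8: 0, 14, -6
min(0, 14, -6) = -6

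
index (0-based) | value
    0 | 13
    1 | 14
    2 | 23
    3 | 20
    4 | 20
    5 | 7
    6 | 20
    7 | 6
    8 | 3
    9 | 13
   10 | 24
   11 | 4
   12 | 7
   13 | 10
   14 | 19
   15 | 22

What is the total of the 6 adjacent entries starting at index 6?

70

Elements at indices 6..11: 20, 6, 3, 13, 24, 4
sum(20, 6, 3, 13, 24, 4) = 70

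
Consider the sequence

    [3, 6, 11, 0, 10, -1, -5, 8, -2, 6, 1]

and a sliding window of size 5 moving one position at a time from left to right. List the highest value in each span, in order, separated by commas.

11, 11, 11, 10, 10, 8, 8

[3, 6, 11, 0, 10] → max 11
[6, 11, 0, 10, -1] → max 11
[11, 0, 10, -1, -5] → max 11
[0, 10, -1, -5, 8] → max 10
[10, -1, -5, 8, -2] → max 10
[-1, -5, 8, -2, 6] → max 8
[-5, 8, -2, 6, 1] → max 8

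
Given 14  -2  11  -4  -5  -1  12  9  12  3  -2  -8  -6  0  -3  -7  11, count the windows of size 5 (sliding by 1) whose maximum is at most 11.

14 -2 11 -4 -5 → max 14
-2 11 -4 -5 -1 → max 11  ≤ 11 ✓
11 -4 -5 -1 12 → max 12
-4 -5 -1 12 9 → max 12
-5 -1 12 9 12 → max 12
-1 12 9 12 3 → max 12
12 9 12 3 -2 → max 12
9 12 3 -2 -8 → max 12
12 3 -2 -8 -6 → max 12
3 -2 -8 -6 0 → max 3  ≤ 11 ✓
-2 -8 -6 0 -3 → max 0  ≤ 11 ✓
-8 -6 0 -3 -7 → max 0  ≤ 11 ✓
-6 0 -3 -7 11 → max 11  ≤ 11 ✓
5 windows satisfy the condition.

5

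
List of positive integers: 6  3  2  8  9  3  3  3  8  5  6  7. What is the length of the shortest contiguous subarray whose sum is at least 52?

add 6: running sum 6 < 52
add 3: running sum 9 < 52
add 2: running sum 11 < 52
add 8: running sum 19 < 52
add 9: running sum 28 < 52
add 3: running sum 31 < 52
add 3: running sum 34 < 52
add 3: running sum 37 < 52
add 8: running sum 45 < 52
add 5: running sum 50 < 52
end 10: [6, 3, 2, 8, 9, 3, 3, 3, 8, 5, 6] sum 56, len 11
end 11: [8, 9, 3, 3, 3, 8, 5, 6, 7] sum 52, len 9
Shortest qualifying length: 9.

9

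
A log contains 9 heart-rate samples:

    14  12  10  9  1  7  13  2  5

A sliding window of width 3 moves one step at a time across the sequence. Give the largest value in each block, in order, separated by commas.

14, 12, 10, 9, 13, 13, 13

14 12 10 → max 14
12 10 9 → max 12
10 9 1 → max 10
9 1 7 → max 9
1 7 13 → max 13
7 13 2 → max 13
13 2 5 → max 13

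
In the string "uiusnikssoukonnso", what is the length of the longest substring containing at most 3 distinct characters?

add u: window [u] (1 distinct), len 1
add i: window [u, i] (2 distinct), len 2
add u: window [u, i, u] (2 distinct), len 3
add s: window [u, i, u, s] (3 distinct), len 4
add n: window [u, s, n] (3 distinct), len 3
add i: window [s, n, i] (3 distinct), len 3
add k: window [n, i, k] (3 distinct), len 3
add s: window [i, k, s] (3 distinct), len 3
add s: window [i, k, s, s] (3 distinct), len 4
add o: window [k, s, s, o] (3 distinct), len 4
add u: window [s, s, o, u] (3 distinct), len 4
add k: window [o, u, k] (3 distinct), len 3
add o: window [o, u, k, o] (3 distinct), len 4
add n: window [k, o, n] (3 distinct), len 3
add n: window [k, o, n, n] (3 distinct), len 4
add s: window [o, n, n, s] (3 distinct), len 4
add o: window [o, n, n, s, o] (3 distinct), len 5
Longest length with ≤3 distinct: 5.

5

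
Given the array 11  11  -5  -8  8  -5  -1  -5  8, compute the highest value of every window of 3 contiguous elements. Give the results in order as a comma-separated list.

11, 11, 8, 8, 8, -1, 8

Sliding a size-3 window across the 9 values:
(11, 11, -5) → max 11
(11, -5, -8) → max 11
(-5, -8, 8) → max 8
(-8, 8, -5) → max 8
(8, -5, -1) → max 8
(-5, -1, -5) → max -1
(-1, -5, 8) → max 8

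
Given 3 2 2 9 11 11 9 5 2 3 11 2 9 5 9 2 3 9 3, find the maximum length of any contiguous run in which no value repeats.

5

add 3: [3] len 1
add 2: [3, 2] len 2
add 2 (repeat 2, move left end past it): [2] len 1
add 9: [2, 9] len 2
add 11: [2, 9, 11] len 3
add 11 (repeat 11, move left end past it): [11] len 1
add 9: [11, 9] len 2
add 5: [11, 9, 5] len 3
add 2: [11, 9, 5, 2] len 4
add 3: [11, 9, 5, 2, 3] len 5
add 11 (repeat 11, move left end past it): [9, 5, 2, 3, 11] len 5
add 2 (repeat 2, move left end past it): [3, 11, 2] len 3
add 9: [3, 11, 2, 9] len 4
add 5: [3, 11, 2, 9, 5] len 5
add 9 (repeat 9, move left end past it): [5, 9] len 2
add 2: [5, 9, 2] len 3
add 3: [5, 9, 2, 3] len 4
add 9 (repeat 9, move left end past it): [2, 3, 9] len 3
add 3 (repeat 3, move left end past it): [9, 3] len 2
Longest all-distinct length: 5.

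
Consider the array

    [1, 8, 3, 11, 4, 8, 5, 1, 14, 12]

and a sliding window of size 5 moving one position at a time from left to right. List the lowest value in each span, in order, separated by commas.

1 8 3 11 4 → min 1
8 3 11 4 8 → min 3
3 11 4 8 5 → min 3
11 4 8 5 1 → min 1
4 8 5 1 14 → min 1
8 5 1 14 12 → min 1

1, 3, 3, 1, 1, 1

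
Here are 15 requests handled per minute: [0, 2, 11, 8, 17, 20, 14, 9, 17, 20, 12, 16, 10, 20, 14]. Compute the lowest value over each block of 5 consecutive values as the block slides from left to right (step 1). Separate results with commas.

[0, 2, 11, 8, 17] → min 0
[2, 11, 8, 17, 20] → min 2
[11, 8, 17, 20, 14] → min 8
[8, 17, 20, 14, 9] → min 8
[17, 20, 14, 9, 17] → min 9
[20, 14, 9, 17, 20] → min 9
[14, 9, 17, 20, 12] → min 9
[9, 17, 20, 12, 16] → min 9
[17, 20, 12, 16, 10] → min 10
[20, 12, 16, 10, 20] → min 10
[12, 16, 10, 20, 14] → min 10

0, 2, 8, 8, 9, 9, 9, 9, 10, 10, 10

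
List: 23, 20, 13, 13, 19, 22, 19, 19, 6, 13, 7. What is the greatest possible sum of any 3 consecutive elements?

60

Each size-3 window and its sum:
23 20 13 → sum 56
20 13 13 → sum 46
13 13 19 → sum 45
13 19 22 → sum 54
19 22 19 → sum 60
22 19 19 → sum 60
19 19 6 → sum 44
19 6 13 → sum 38
6 13 7 → sum 26
Greatest of these is 60.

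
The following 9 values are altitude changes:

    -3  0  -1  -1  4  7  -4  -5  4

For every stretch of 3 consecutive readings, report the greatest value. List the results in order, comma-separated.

0, 0, 4, 7, 7, 7, 4

[-3, 0, -1] → max 0
[0, -1, -1] → max 0
[-1, -1, 4] → max 4
[-1, 4, 7] → max 7
[4, 7, -4] → max 7
[7, -4, -5] → max 7
[-4, -5, 4] → max 4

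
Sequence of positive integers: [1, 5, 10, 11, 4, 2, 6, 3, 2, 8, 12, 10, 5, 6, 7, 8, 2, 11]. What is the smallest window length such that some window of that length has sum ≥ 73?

11

add 1: running sum 1 < 73
add 5: running sum 6 < 73
add 10: running sum 16 < 73
add 11: running sum 27 < 73
add 4: running sum 31 < 73
add 2: running sum 33 < 73
add 6: running sum 39 < 73
add 3: running sum 42 < 73
add 2: running sum 44 < 73
add 8: running sum 52 < 73
add 12: running sum 64 < 73
end 11: [5, 10, 11, 4, 2, 6, 3, 2, 8, 12, 10] sum 73, len 11
end 12: [10, 11, 4, 2, 6, 3, 2, 8, 12, 10, 5] sum 73, len 11
end 13: [10, 11, 4, 2, 6, 3, 2, 8, 12, 10, 5, 6] sum 79, len 12
end 14: [11, 4, 2, 6, 3, 2, 8, 12, 10, 5, 6, 7] sum 76, len 12
end 15: [4, 2, 6, 3, 2, 8, 12, 10, 5, 6, 7, 8] sum 73, len 12
end 16: [4, 2, 6, 3, 2, 8, 12, 10, 5, 6, 7, 8, 2] sum 75, len 13
end 17: [3, 2, 8, 12, 10, 5, 6, 7, 8, 2, 11] sum 74, len 11
Shortest qualifying length: 11.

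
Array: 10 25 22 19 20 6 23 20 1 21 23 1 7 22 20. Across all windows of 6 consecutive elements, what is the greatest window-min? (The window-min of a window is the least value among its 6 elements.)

(10, 25, 22, 19, 20, 6) → min 6
(25, 22, 19, 20, 6, 23) → min 6
(22, 19, 20, 6, 23, 20) → min 6
(19, 20, 6, 23, 20, 1) → min 1
(20, 6, 23, 20, 1, 21) → min 1
(6, 23, 20, 1, 21, 23) → min 1
(23, 20, 1, 21, 23, 1) → min 1
(20, 1, 21, 23, 1, 7) → min 1
(1, 21, 23, 1, 7, 22) → min 1
(21, 23, 1, 7, 22, 20) → min 1
Greatest of these is 6.

6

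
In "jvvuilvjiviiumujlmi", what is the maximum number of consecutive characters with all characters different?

add j: [j] len 1
add v: [j, v] len 2
add v (repeat v, move left end past it): [v] len 1
add u: [v, u] len 2
add i: [v, u, i] len 3
add l: [v, u, i, l] len 4
add v (repeat v, move left end past it): [u, i, l, v] len 4
add j: [u, i, l, v, j] len 5
add i (repeat i, move left end past it): [l, v, j, i] len 4
add v (repeat v, move left end past it): [j, i, v] len 3
add i (repeat i, move left end past it): [v, i] len 2
add i (repeat i, move left end past it): [i] len 1
add u: [i, u] len 2
add m: [i, u, m] len 3
add u (repeat u, move left end past it): [m, u] len 2
add j: [m, u, j] len 3
add l: [m, u, j, l] len 4
add m (repeat m, move left end past it): [u, j, l, m] len 4
add i: [u, j, l, m, i] len 5
Longest all-distinct length: 5.

5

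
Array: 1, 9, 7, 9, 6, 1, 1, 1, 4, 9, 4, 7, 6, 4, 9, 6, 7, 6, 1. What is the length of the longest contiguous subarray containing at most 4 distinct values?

10

Extend right; when distinct count exceeds 4, shrink from the left:
add 1: window [1] (1 distinct), len 1
add 9: window [1, 9] (2 distinct), len 2
add 7: window [1, 9, 7] (3 distinct), len 3
add 9: window [1, 9, 7, 9] (3 distinct), len 4
add 6: window [1, 9, 7, 9, 6] (4 distinct), len 5
add 1: window [1, 9, 7, 9, 6, 1] (4 distinct), len 6
add 1: window [1, 9, 7, 9, 6, 1, 1] (4 distinct), len 7
add 1: window [1, 9, 7, 9, 6, 1, 1, 1] (4 distinct), len 8
add 4: window [9, 6, 1, 1, 1, 4] (4 distinct), len 6
add 9: window [9, 6, 1, 1, 1, 4, 9] (4 distinct), len 7
add 4: window [9, 6, 1, 1, 1, 4, 9, 4] (4 distinct), len 8
add 7: window [1, 1, 1, 4, 9, 4, 7] (4 distinct), len 7
add 6: window [4, 9, 4, 7, 6] (4 distinct), len 5
add 4: window [4, 9, 4, 7, 6, 4] (4 distinct), len 6
add 9: window [4, 9, 4, 7, 6, 4, 9] (4 distinct), len 7
add 6: window [4, 9, 4, 7, 6, 4, 9, 6] (4 distinct), len 8
add 7: window [4, 9, 4, 7, 6, 4, 9, 6, 7] (4 distinct), len 9
add 6: window [4, 9, 4, 7, 6, 4, 9, 6, 7, 6] (4 distinct), len 10
add 1: window [9, 6, 7, 6, 1] (4 distinct), len 5
Longest length with ≤4 distinct: 10.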